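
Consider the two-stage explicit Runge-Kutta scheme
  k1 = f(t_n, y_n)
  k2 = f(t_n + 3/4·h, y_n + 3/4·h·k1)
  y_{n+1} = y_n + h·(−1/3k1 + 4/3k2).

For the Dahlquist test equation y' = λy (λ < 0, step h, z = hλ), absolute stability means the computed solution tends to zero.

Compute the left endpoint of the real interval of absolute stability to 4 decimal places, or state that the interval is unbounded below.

On y'=λy, z=hλ:
  k1=λy_n ⇒ h·k1=z·y_n;  k2=λ(1+3/4z)y_n ⇒ h·k2=z(1+3/4z)y_n
  y_{n+1}/y_n = 1 − 1/3z + 4/3z(1+3/4z) = 1 + z + z²
  so R(z) = 1 + z + z².

Boundary: |R(x)|=1, x<0.
x=-1.34: |R|=1.4556
R=1: x+1x²=0 ⇒ x=−1=-1.0000; min R=1−1/(4·1)=0.7500>−1
Confirm numerically:
  x=-0.971: |R|=0.97184 <1
  x=-0.907: |R|=0.91565 <1
  x=-0.669: |R|=0.77856 <1
  x=-0.456: |R|=0.75194 <1
  x=-1.276: |R|=1.35218 >1
  x=-1.227: |R|=1.27853 >1
So |R|<1 on (-1.0000, 0).

left endpoint -1.0000.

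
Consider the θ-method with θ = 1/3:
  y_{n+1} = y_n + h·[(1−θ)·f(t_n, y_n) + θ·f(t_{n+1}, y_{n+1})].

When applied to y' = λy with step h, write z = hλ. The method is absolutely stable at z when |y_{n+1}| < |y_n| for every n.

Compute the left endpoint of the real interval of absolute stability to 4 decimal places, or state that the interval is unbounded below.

left endpoint -6.0000.

On y'=λy, z=hλ:
  y_{n+1} = y_n + z·[2/3·y_n + 1/3·y_{n+1}] ⇒ (1 − 1/3z)y_{n+1} = (1 + 2/3z)y_n
  ⇒ R(z) = (1 + 2/3z)/(1 − 1/3z).

Need |R(x)|<1, x<0.
x=-1.12: |R|=0.1845
R=−1: 1+2/3x = −1+1/3x ⇒ -1/3x=2 ⇒ x=2/(-1/3)=-6.0000
Confirm numerically:
  x=-5.241: |R|=0.90790 <1
  x=-5.197: |R|=0.90204 <1
  x=-4.079: |R|=0.72863 <1
  x=-6.552: |R|=1.05779 >1
  x=-6.415: |R|=1.04408 >1
  x=-6.099: |R|=1.01088 >1
So |R|<1 on (-6.0000, 0).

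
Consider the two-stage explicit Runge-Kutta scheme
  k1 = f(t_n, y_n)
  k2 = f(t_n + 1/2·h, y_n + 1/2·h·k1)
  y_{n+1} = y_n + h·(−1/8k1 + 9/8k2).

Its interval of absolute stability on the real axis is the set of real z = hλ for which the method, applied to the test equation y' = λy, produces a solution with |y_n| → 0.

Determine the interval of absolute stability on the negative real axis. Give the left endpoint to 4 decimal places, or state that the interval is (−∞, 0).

Test eqn y'=λy, z=hλ:
  k1=λy_n ⇒ h·k1=z·y_n;  k2=λ(1+1/2z)y_n ⇒ h·k2=z(1+1/2z)y_n
  y_{n+1}/y_n = 1 − 1/8z + 9/8z(1+1/2z) = 1 + z + 9/16z²
  so R(z) = 1 + z + 9/16z².

Find x<0 with |R(x)|<1.
x=-1.05: |R|=0.5702
R=1: x+9/16x²=0 ⇒ x=−16/9=-1.7778; min R=1−1/(4·9/16)=0.5556>−1
Confirm numerically:
  x=-1.593: |R|=0.83443 <1
  x=-1.220: |R|=0.61723 <1
  x=-1.196: |R|=0.60861 <1
  x=-0.995: |R|=0.56189 <1
  x=-2.125: |R|=1.41504 >1
  x=-2.005: |R|=1.25626 >1
Stable set (-1.7778, 0).

(-1.7778, 0).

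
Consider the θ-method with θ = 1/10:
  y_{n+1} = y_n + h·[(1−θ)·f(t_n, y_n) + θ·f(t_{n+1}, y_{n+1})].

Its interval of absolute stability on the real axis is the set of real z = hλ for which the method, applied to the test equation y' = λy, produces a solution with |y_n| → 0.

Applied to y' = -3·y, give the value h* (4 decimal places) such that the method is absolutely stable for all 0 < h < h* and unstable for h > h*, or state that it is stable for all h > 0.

(-2.5000,0); λ=-3 ⇒ h* = (5/2)/3 = 0.8333.

With y'=λy (z=hλ):
  y_{n+1} = y_n + z·[9/10·y_n + 1/10·y_{n+1}] ⇒ (1 − 1/10z)y_{n+1} = (1 + 9/10z)y_n
  so R(z) = (1 + 9/10z)/(1 − 1/10z).

Boundary: |R(x)|=1, x<0.
x=-0.95: |R|=0.1324
R=−1: 1+9/10x = −1+1/10x ⇒ -4/5x=2 ⇒ x=2/(-4/5)=-2.5000
Confirm numerically:
  x=-1.934: |R|=0.62058 <1
  x=-1.860: |R|=0.56830 <1
  x=-1.492: |R|=0.29829 <1
  x=-3.053: |R|=1.33893 >1
  x=-2.963: |R|=1.28574 >1
  x=-2.820: |R|=1.19969 >1
Interval (-2.5000, 0).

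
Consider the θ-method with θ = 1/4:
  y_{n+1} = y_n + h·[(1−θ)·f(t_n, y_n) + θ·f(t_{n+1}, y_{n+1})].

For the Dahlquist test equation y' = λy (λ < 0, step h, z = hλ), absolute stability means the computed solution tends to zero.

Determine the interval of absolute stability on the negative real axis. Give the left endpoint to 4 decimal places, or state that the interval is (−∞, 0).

Test eqn y'=λy, z=hλ:
  y_{n+1} = y_n + z·[3/4·y_n + 1/4·y_{n+1}] ⇒ (1 − 1/4z)y_{n+1} = (1 + 3/4z)y_n
  so R(z) = (1 + 3/4z)/(1 − 1/4z).

Boundary: |R(x)|=1, x<0.
x=-1.53: |R|=0.1067
R=−1: 1+3/4x = −1+1/4x ⇒ -1/2x=2 ⇒ x=2/(-1/2)=-4.0000
Confirm numerically:
  x=-3.715: |R|=0.92612 <1
  x=-2.110: |R|=0.38134 <1
  x=-4.543: |R|=1.12712 >1
  x=-4.216: |R|=1.05258 >1
Stable set (-4.0000, 0).

(-4.0000, 0).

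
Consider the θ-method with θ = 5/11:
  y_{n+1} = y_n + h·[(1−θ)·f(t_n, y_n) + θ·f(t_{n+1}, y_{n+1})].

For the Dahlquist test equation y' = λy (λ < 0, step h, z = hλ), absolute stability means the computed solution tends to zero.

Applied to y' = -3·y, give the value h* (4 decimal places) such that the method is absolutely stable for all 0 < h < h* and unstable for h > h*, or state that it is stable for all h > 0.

(-22.0000,0); λ=-3 ⇒ h* = (22)/3 = 7.3333.

With y'=λy (z=hλ):
  y_{n+1} = y_n + z·[6/11·y_n + 5/11·y_{n+1}] ⇒ (1 − 5/11z)y_{n+1} = (1 + 6/11z)y_n
  ⇒ R(z) = (1 + 6/11z)/(1 − 5/11z).

Find x<0 with |R(x)|<1.
x=-1.19: |R|=0.2277
R=−1: 1+6/11x = −1+5/11x ⇒ -1/11x=2 ⇒ x=2/(-1/11)=-22.0000
Confirm numerically:
  x=-20.152: |R|=0.98346 <1
  x=-18.088: |R|=0.96144 <1
  x=-13.597: |R|=0.89361 <1
  x=-22.526: |R|=1.00425 >1
  x=-22.428: |R|=1.00348 >1
Stable set (-22.0000, 0).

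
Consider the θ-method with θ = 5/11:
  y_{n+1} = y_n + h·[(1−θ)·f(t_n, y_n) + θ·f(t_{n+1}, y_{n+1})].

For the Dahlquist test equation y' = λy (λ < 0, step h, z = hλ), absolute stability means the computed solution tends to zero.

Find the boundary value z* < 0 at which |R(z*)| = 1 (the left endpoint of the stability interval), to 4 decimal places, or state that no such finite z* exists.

Test eqn y'=λy, z=hλ:
  y_{n+1} = y_n + z·[6/11·y_n + 5/11·y_{n+1}] ⇒ (1 − 5/11z)y_{n+1} = (1 + 6/11z)y_n
  so R(z) = (1 + 6/11z)/(1 − 5/11z).

Solve |R(x)|<1 on ℝ⁻.
x=-1.45: |R|=0.1260
R=−1: 1+6/11x = −1+5/11x ⇒ -1/11x=2 ⇒ x=2/(-1/11)=-22.0000
Confirm numerically:
  x=-18.891: |R|=0.97052 <1
  x=-14.196: |R|=0.90481 <1
  x=-9.995: |R|=0.80312 <1
  x=-22.568: |R|=1.00459 >1
  x=-22.270: |R|=1.00221 >1
  x=-22.129: |R|=1.00106 >1
So |R|<1 on (-22.0000, 0).

left endpoint -22.0000.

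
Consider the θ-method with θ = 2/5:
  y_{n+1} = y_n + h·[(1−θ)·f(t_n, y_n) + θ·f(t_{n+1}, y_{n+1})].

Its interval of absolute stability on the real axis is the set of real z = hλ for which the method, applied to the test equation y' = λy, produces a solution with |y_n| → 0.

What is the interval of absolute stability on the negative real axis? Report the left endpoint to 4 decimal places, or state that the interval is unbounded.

(-10.0000, 0).

On y'=λy, z=hλ:
  y_{n+1} = y_n + z·[3/5·y_n + 2/5·y_{n+1}] ⇒ (1 − 2/5z)y_{n+1} = (1 + 3/5z)y_n
  R(z) = (1 + 3/5z)/(1 − 2/5z).

Need |R(x)|<1, x<0.
x=-1.41: |R|=0.0985
R=−1: 1+3/5x = −1+2/5x ⇒ -1/5x=2 ⇒ x=2/(-1/5)=-10.0000
Confirm numerically:
  x=-9.919: |R|=0.99674 <1
  x=-8.405: |R|=0.92687 <1
  x=-8.398: |R|=0.92650 <1
  x=-10.183: |R|=1.00721 >1
  x=-10.121: |R|=1.00479 >1
  x=-10.055: |R|=1.00219 >1
Stable set (-10.0000, 0).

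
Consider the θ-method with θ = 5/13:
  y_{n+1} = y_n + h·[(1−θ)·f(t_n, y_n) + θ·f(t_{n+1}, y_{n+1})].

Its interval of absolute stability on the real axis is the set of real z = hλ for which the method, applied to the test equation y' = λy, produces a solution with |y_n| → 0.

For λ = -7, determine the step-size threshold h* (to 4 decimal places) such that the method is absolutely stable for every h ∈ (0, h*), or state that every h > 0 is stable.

(-8.6667,0); λ=-7 ⇒ h* = (26/3)/7 = 1.2381.

On y'=λy, z=hλ:
  y_{n+1} = y_n + z·[8/13·y_n + 5/13·y_{n+1}] ⇒ (1 − 5/13z)y_{n+1} = (1 + 8/13z)y_n
  R(z) = (1 + 8/13z)/(1 − 5/13z).

Boundary: |R(x)|=1, x<0.
x=-0.88: |R|=0.3425
R=−1: 1+8/13x = −1+5/13x ⇒ -3/13x=2 ⇒ x=2/(-3/13)=-8.6667
Confirm numerically:
  x=-7.136: |R|=0.90567 <1
  x=-7.119: |R|=0.90446 <1
  x=-6.808: |R|=0.88146 <1
  x=-5.957: |R|=0.81000 <1
  x=-9.238: |R|=1.02896 >1
  x=-8.727: |R|=1.00320 >1
  x=-8.710: |R|=1.00230 >1
Interval (-8.6667, 0).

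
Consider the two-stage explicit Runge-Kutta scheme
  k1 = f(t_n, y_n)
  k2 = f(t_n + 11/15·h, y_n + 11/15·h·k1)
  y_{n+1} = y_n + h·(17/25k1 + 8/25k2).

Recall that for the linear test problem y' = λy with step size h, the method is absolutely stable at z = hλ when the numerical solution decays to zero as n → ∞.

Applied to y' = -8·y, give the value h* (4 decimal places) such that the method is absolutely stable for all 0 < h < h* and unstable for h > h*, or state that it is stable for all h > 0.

On y'=λy, z=hλ:
  k1=λy_n ⇒ h·k1=z·y_n;  k2=λ(1+11/15z)y_n ⇒ h·k2=z(1+11/15z)y_n
  y_{n+1}/y_n = 1 + 17/25z + 8/25z(1+11/15z) = 1 + z + 88/375z²
  ⇒ R(z) = 1 + z + 88/375z².

Need |R(x)|<1, x<0.
x=-1.63: |R|=0.0065
R=1: x+88/375x²=0 ⇒ x=−375/88=-4.2614; min R=1−1/(4·88/375)=-0.0653>−1
Confirm numerically:
  x=-3.215: |R|=0.21057 <1
  x=-3.084: |R|=0.14793 <1
  x=-1.797: |R|=0.03921 <1
  x=-4.824: |R|=1.63692 >1
  x=-4.309: |R|=1.04817 >1
  x=-4.307: |R|=1.04613 >1
Interval (-4.2614, 0).

(-4.2614,0); λ=-8 ⇒ h* = (375/88)/8 = 0.5327.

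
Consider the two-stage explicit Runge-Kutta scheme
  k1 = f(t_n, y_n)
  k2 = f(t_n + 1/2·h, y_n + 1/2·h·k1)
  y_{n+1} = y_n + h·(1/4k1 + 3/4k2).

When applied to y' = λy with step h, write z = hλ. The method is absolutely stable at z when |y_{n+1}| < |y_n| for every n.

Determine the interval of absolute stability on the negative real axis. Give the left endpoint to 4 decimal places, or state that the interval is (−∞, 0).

(-2.6667, 0).

Test eqn y'=λy, z=hλ:
  k1=λy_n ⇒ h·k1=z·y_n;  k2=λ(1+1/2z)y_n ⇒ h·k2=z(1+1/2z)y_n
  y_{n+1}/y_n = 1 + 1/4z + 3/4z(1+1/2z) = 1 + z + 3/8z²
  Hence R(z) = 1 + z + 3/8z².

Need |R(x)|<1, x<0.
x=-1.08: |R|=0.3574
R=1: x+3/8x²=0 ⇒ x=−8/3=-2.6667; min R=1−1/(4·3/8)=0.3333>−1
Confirm numerically:
  x=-2.535: |R|=0.87483 <1
  x=-2.219: |R|=0.62749 <1
  x=-2.075: |R|=0.53961 <1
  x=-1.938: |R|=0.47044 <1
  x=-3.022: |R|=1.40268 >1
  x=-2.868: |R|=1.21653 >1
Stable set (-2.6667, 0).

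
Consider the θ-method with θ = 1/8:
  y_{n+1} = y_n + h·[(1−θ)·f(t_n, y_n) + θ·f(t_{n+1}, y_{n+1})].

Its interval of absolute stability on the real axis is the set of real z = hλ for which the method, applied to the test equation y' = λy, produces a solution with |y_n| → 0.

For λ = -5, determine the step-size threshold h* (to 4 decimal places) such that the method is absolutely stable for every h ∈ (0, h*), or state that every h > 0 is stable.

(-2.6667,0); λ=-5 ⇒ h* = (8/3)/5 = 0.5333.

Set f=λy, z=hλ:
  y_{n+1} = y_n + z·[7/8·y_n + 1/8·y_{n+1}] ⇒ (1 − 1/8z)y_{n+1} = (1 + 7/8z)y_n
  ⇒ R(z) = (1 + 7/8z)/(1 − 1/8z).

Solve |R(x)|<1 on ℝ⁻.
x=-1.38: |R|=0.1770
R=−1: 1+7/8x = −1+1/8x ⇒ -3/4x=2 ⇒ x=2/(-3/4)=-2.6667
Confirm numerically:
  x=-2.479: |R|=0.89255 <1
  x=-2.193: |R|=0.72118 <1
  x=-1.371: |R|=0.17042 <1
  x=-3.177: |R|=1.27396 >1
  x=-3.099: |R|=1.23371 >1
  x=-3.024: |R|=1.19448 >1
So |R|<1 on (-2.6667, 0).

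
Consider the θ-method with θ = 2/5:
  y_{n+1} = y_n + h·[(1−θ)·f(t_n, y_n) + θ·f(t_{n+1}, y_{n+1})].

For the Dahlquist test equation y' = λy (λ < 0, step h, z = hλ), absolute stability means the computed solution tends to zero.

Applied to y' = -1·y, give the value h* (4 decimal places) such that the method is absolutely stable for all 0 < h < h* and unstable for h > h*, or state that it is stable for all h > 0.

(-10.0000,0); λ=-1 ⇒ h* = (10)/1 = 10.0000.

Set f=λy, z=hλ:
  y_{n+1} = y_n + z·[3/5·y_n + 2/5·y_{n+1}] ⇒ (1 − 2/5z)y_{n+1} = (1 + 3/5z)y_n
  Hence R(z) = (1 + 3/5z)/(1 − 2/5z).

Find x<0 with |R(x)|<1.
x=-1.05: |R|=0.2606
R=−1: 1+3/5x = −1+2/5x ⇒ -1/5x=2 ⇒ x=2/(-1/5)=-10.0000
Confirm numerically:
  x=-6.326: |R|=0.79186 <1
  x=-5.680: |R|=0.73594 <1
  x=-5.326: |R|=0.70138 <1
  x=-10.484: |R|=1.01864 >1
  x=-10.218: |R|=1.00857 >1
Stable set (-10.0000, 0).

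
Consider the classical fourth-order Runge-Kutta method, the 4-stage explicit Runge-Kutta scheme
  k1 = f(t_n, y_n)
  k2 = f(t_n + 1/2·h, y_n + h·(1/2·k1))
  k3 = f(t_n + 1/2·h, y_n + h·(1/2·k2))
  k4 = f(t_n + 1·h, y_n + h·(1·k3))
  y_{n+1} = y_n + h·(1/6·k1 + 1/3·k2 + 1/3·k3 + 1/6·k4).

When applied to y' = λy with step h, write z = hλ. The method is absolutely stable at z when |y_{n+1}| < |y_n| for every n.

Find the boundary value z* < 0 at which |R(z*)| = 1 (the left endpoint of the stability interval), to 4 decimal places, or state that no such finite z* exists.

left endpoint -2.7853.

Test eqn y'=λy, z=hλ:
  order 4, 4-stage ⇒ R(z)=1+z+z^2/2+z^3/6+z^4/24
  (e.g. R(-1.74)=0.27773, |R|=0.27773)

Find x<0 with |R(x)|<1.
x=-1.74: |R|=0.2777
|R(-2.22)|=0.4327 |R(-1.23)|=0.3117 |R(-0.96)|=0.3887
Bisect:
  x_lo=-3.6585 |R|=3.3370  x_hi=-0.3254 |R|=0.7223
  mid=-1.99194 |R|=0.33068 →hi
  mid=-2.82521 |R|=1.06188 →lo
  mid=-2.40858 |R|=0.56552 →hi
  mid=-2.61690 |R|=0.77441 →hi
  mid=-2.72106 |R|=0.90739 →hi
  mid=-2.77313 |R|=0.98182 →hi
  mid=-2.79917 |R|=1.02113 →lo
  mid=-2.78615 |R|=1.00130 →lo
  mid=-2.77964 |R|=0.99152 →hi
  mid=-2.78290 |R|=0.99640 →hi
  ...
  [-2.78534,-2.78514] ⇒ x*=-2.7853
Interval (-2.7853, 0).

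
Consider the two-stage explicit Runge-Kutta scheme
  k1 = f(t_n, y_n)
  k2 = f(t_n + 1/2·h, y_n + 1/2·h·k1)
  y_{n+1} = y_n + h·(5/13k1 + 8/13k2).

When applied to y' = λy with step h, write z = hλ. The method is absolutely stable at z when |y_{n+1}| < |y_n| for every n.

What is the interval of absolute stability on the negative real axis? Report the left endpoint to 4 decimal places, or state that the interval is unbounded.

With y'=λy (z=hλ):
  k1=λy_n ⇒ h·k1=z·y_n;  k2=λ(1+1/2z)y_n ⇒ h·k2=z(1+1/2z)y_n
  y_{n+1}/y_n = 1 + 5/13z + 8/13z(1+1/2z) = 1 + z + 4/13z²
  Hence R(z) = 1 + z + 4/13z².

Find x<0 with |R(x)|<1.
x=-1.21: |R|=0.2405
R=1: x+4/13x²=0 ⇒ x=−13/4=-3.2500; min R=1−1/(4·4/13)=0.1875>−1
Confirm numerically:
  x=-2.535: |R|=0.44230 <1
  x=-2.128: |R|=0.26535 <1
  x=-2.097: |R|=0.25605 <1
  x=-3.597: |R|=1.38405 >1
  x=-3.516: |R|=1.28777 >1
Interval (-3.2500, 0).

(-3.2500, 0).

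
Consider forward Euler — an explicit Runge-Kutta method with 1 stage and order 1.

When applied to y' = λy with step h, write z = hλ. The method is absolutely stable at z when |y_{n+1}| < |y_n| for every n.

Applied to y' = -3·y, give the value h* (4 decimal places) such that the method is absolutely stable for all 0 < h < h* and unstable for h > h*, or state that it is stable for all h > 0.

(-2.0000,0); λ=-3 ⇒ h* = 0.6667.

Test eqn y'=λy, z=hλ:
  order 1, 1-stage ⇒ R(z)=1+z
  (e.g. R(-1.17)=-0.17000, |R|=0.17000)

Boundary: |R(x)|=1, x<0.
x=-1.17: |R|=0.1700
|R(-2.39)|=1.3900 |R(-2)|=1.0000 |R(-0.89)|=0.1100
Bisect:
  x_lo=-2.6972 |R|=1.6972  x_hi=-0.0720 |R|=0.9280
  mid=-1.38458 |R|=0.38458 →hi
  mid=-2.04087 |R|=1.04087 →lo
  mid=-1.71273 |R|=0.71273 →hi
  mid=-1.87680 |R|=0.87680 →hi
  mid=-1.95884 |R|=0.95884 →hi
  mid=-1.99985 |R|=0.99985 →hi
  mid=-2.02036 |R|=1.02036 →lo
  mid=-2.01011 |R|=1.01011 →lo
  ...
  [-2.00001,-1.99985] ⇒ x*=-2.0000
So |R|<1 on (-2.0000, 0).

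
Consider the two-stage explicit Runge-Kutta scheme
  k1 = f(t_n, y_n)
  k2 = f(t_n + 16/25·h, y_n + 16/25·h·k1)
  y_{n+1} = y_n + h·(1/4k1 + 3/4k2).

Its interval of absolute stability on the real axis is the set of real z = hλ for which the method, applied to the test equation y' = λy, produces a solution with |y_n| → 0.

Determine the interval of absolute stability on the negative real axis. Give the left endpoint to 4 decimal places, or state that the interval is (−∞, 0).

With y'=λy (z=hλ):
  k1=λy_n ⇒ h·k1=z·y_n;  k2=λ(1+16/25z)y_n ⇒ h·k2=z(1+16/25z)y_n
  y_{n+1}/y_n = 1 + 1/4z + 3/4z(1+16/25z) = 1 + z + 12/25z²
  ⇒ R(z) = 1 + z + 12/25z².

Solve |R(x)|<1 on ℝ⁻.
x=-1.34: |R|=0.5219
R=1: x+12/25x²=0 ⇒ x=−25/12=-2.0833; min R=1−1/(4·12/25)=0.4792>−1
Confirm numerically:
  x=-1.764: |R|=0.72961 <1
  x=-1.535: |R|=0.59599 <1
  x=-1.180: |R|=0.48835 <1
  x=-1.137: |R|=0.48353 <1
  x=-2.597: |R|=1.64032 >1
  x=-2.197: |R|=1.11987 >1
  x=-2.174: |R|=1.09461 >1
So |R|<1 on (-2.0833, 0).

z∈(-2.0833,0).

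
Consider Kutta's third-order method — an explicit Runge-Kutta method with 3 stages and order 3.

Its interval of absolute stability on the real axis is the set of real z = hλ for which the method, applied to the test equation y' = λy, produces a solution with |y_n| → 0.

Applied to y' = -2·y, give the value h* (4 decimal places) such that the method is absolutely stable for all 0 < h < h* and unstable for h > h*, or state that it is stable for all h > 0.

(-2.5127,0); λ=-2 ⇒ h* = 1.2564.

With y'=λy (z=hλ):
  order 3, 3-stage ⇒ R(z)=1+z+z^2/2+z^3/6
  (e.g. R(-1.61)=-0.00950, |R|=0.00950)

Boundary: |R(x)|=1, x<0.
x=-1.61: |R|=0.0095
|R(-2.2)|=0.5547 |R(-1.17)|=0.2475 |R(-0.71)|=0.4824
Bisect:
  x_lo=-2.8460 |R|=1.6380  x_hi=-0.2661 |R|=0.7662
  mid=-1.55603 |R|=0.02666 →hi
  mid=-2.20099 |R|=0.55588 →hi
  mid=-2.52347 |R|=1.01773 →lo
  mid=-2.36223 |R|=0.76910 →hi
  mid=-2.44285 |R|=0.88872 →hi
  mid=-2.48316 |R|=0.95202 →hi
  mid=-2.50332 |R|=0.98457 →hi
  ...
  [-2.51277,-2.51261] ⇒ x*=-2.5127
Interval (-2.5127, 0).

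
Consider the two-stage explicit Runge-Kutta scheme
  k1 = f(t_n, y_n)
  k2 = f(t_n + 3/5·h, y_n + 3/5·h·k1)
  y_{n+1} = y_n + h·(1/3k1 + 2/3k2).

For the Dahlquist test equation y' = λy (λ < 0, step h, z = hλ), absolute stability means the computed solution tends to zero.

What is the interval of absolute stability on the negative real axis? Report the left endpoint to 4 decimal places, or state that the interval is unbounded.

(-2.5000, 0).

Set f=λy, z=hλ:
  k1=λy_n ⇒ h·k1=z·y_n;  k2=λ(1+3/5z)y_n ⇒ h·k2=z(1+3/5z)y_n
  y_{n+1}/y_n = 1 + 1/3z + 2/3z(1+3/5z) = 1 + z + 2/5z²
  Hence R(z) = 1 + z + 2/5z².

Boundary: |R(x)|=1, x<0.
x=-0.54: |R|=0.5766
R=1: x+2/5x²=0 ⇒ x=−5/2=-2.5000; min R=1−1/(4·2/5)=0.3750>−1
Confirm numerically:
  x=-1.975: |R|=0.58525 <1
  x=-1.961: |R|=0.57721 <1
  x=-1.413: |R|=0.38563 <1
  x=-1.323: |R|=0.37713 <1
  x=-2.920: |R|=1.49056 >1
  x=-2.893: |R|=1.45478 >1
  x=-2.600: |R|=1.10400 >1
So |R|<1 on (-2.5000, 0).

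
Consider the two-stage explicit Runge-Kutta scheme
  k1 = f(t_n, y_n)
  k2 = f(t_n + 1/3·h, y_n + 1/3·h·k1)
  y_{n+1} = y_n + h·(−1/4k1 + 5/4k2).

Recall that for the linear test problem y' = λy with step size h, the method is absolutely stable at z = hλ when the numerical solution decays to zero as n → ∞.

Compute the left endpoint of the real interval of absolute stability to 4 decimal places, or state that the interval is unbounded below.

On y'=λy, z=hλ:
  k1=λy_n ⇒ h·k1=z·y_n;  k2=λ(1+1/3z)y_n ⇒ h·k2=z(1+1/3z)y_n
  y_{n+1}/y_n = 1 − 1/4z + 5/4z(1+1/3z) = 1 + z + 5/12z²
  Hence R(z) = 1 + z + 5/12z².

Boundary: |R(x)|=1, x<0.
x=-1.32: |R|=0.4060
R=1: x+5/12x²=0 ⇒ x=−12/5=-2.4000; min R=1−1/(4·5/12)=0.4000>−1
Confirm numerically:
  x=-2.126: |R|=0.75728 <1
  x=-2.119: |R|=0.75190 <1
  x=-1.864: |R|=0.58371 <1
  x=-2.951: |R|=1.67750 >1
  x=-2.696: |R|=1.33251 >1
  x=-2.648: |R|=1.27363 >1
So |R|<1 on (-2.4000, 0).

z* = -2.4000.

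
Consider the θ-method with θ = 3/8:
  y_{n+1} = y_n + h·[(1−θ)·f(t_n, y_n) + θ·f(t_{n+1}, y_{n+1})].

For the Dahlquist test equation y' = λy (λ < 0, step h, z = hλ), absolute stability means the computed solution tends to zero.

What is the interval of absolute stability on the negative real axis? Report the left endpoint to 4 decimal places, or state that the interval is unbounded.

(-8.0000, 0).

Set f=λy, z=hλ:
  y_{n+1} = y_n + z·[5/8·y_n + 3/8·y_{n+1}] ⇒ (1 − 3/8z)y_{n+1} = (1 + 5/8z)y_n
  Hence R(z) = (1 + 5/8z)/(1 − 3/8z).

Need |R(x)|<1, x<0.
x=-1.24: |R|=0.1536
R=−1: 1+5/8x = −1+3/8x ⇒ -1/4x=2 ⇒ x=2/(-1/4)=-8.0000
Confirm numerically:
  x=-6.516: |R|=0.89226 <1
  x=-5.607: |R|=0.80718 <1
  x=-4.989: |R|=0.73780 <1
  x=-4.900: |R|=0.72687 <1
  x=-8.441: |R|=1.02647 >1
  x=-8.349: |R|=1.02112 >1
  x=-8.325: |R|=1.01971 >1
Stable set (-8.0000, 0).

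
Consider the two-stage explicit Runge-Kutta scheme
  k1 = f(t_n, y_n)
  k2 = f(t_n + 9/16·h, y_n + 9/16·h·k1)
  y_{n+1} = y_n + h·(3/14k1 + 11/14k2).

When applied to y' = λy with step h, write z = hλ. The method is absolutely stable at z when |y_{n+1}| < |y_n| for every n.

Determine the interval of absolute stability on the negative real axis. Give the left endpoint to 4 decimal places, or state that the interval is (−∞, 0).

Test eqn y'=λy, z=hλ:
  k1=λy_n ⇒ h·k1=z·y_n;  k2=λ(1+9/16z)y_n ⇒ h·k2=z(1+9/16z)y_n
  y_{n+1}/y_n = 1 + 3/14z + 11/14z(1+9/16z) = 1 + z + 99/224z²
  so R(z) = 1 + z + 99/224z².

Solve |R(x)|<1 on ℝ⁻.
x=-0.47: |R|=0.6276
R=1: x+99/224x²=0 ⇒ x=−224/99=-2.2626; min R=1−1/(4·99/224)=0.4343>−1
Confirm numerically:
  x=-2.140: |R|=0.88402 <1
  x=-2.122: |R|=0.86811 <1
  x=-1.701: |R|=0.57778 <1
  x=-1.681: |R|=0.56789 <1
  x=-2.844: |R|=1.73076 >1
  x=-2.761: |R|=1.60815 >1
  x=-2.468: |R|=1.22402 >1
Stable set (-2.2626, 0).

z∈(-2.2626,0).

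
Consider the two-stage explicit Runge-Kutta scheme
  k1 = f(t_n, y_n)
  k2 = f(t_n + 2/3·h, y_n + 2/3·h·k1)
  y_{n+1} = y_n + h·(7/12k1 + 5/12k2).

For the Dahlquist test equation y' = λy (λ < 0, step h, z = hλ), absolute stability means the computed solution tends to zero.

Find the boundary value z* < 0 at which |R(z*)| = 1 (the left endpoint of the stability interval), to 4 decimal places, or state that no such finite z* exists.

On y'=λy, z=hλ:
  k1=λy_n ⇒ h·k1=z·y_n;  k2=λ(1+2/3z)y_n ⇒ h·k2=z(1+2/3z)y_n
  y_{n+1}/y_n = 1 + 7/12z + 5/12z(1+2/3z) = 1 + z + 5/18z²
  so R(z) = 1 + z + 5/18z².

Need |R(x)|<1, x<0.
x=-1.66: |R|=0.1054
R=1: x+5/18x²=0 ⇒ x=−18/5=-3.6000; min R=1−1/(4·5/18)=0.1000>−1
Confirm numerically:
  x=-3.496: |R|=0.89900 <1
  x=-3.159: |R|=0.61302 <1
  x=-2.595: |R|=0.27556 <1
  x=-1.635: |R|=0.10756 <1
  x=-4.049: |R|=1.50500 >1
  x=-3.761: |R|=1.16820 >1
  x=-3.638: |R|=1.03840 >1
Stable set (-3.6000, 0).

z* = -3.6000.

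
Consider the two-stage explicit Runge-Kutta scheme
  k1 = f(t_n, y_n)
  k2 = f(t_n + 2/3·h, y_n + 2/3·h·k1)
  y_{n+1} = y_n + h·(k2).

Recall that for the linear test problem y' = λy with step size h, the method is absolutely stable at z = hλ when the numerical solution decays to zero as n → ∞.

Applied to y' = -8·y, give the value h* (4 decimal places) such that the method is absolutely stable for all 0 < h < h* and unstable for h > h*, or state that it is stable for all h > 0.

With y'=λy (z=hλ):
  k1=λy_n ⇒ h·k1=z·y_n;  k2=λ(1+2/3z)y_n ⇒ h·k2=z(1+2/3z)y_n
  y_{n+1}/y_n = 1 + z(1+2/3z) = 1 + z + 2/3z²
  Hence R(z) = 1 + z + 2/3z².

Boundary: |R(x)|=1, x<0.
x=-1.23: |R|=0.7786
R=1: x+2/3x²=0 ⇒ x=−3/2=-1.5000; min R=1−1/(4·2/3)=0.6250>−1
Confirm numerically:
  x=-1.062: |R|=0.68990 <1
  x=-0.763: |R|=0.62511 <1
  x=-0.660: |R|=0.63040 <1
  x=-0.655: |R|=0.63102 <1
  x=-2.086: |R|=1.81493 >1
  x=-1.607: |R|=1.11463 >1
  x=-1.596: |R|=1.10214 >1
So |R|<1 on (-1.5000, 0).

(-1.5000,0); λ=-8 ⇒ h* = (3/2)/8 = 0.1875.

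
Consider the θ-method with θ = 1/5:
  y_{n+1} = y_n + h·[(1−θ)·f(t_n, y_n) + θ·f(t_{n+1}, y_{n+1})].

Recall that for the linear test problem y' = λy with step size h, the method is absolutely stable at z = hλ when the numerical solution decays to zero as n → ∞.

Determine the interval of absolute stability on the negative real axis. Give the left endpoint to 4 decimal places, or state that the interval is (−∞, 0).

Set f=λy, z=hλ:
  y_{n+1} = y_n + z·[4/5·y_n + 1/5·y_{n+1}] ⇒ (1 − 1/5z)y_{n+1} = (1 + 4/5z)y_n
  so R(z) = (1 + 4/5z)/(1 − 1/5z).

Boundary: |R(x)|=1, x<0.
x=-1.12: |R|=0.0850
R=−1: 1+4/5x = −1+1/5x ⇒ -3/5x=2 ⇒ x=2/(-3/5)=-3.3333
Confirm numerically:
  x=-2.535: |R|=0.68215 <1
  x=-2.477: |R|=0.65641 <1
  x=-2.010: |R|=0.43367 <1
  x=-1.568: |R|=0.19367 <1
  x=-3.814: |R|=1.16360 >1
  x=-3.727: |R|=1.13533 >1
  x=-3.483: |R|=1.05293 >1
Interval (-3.3333, 0).

z∈(-3.3333,0).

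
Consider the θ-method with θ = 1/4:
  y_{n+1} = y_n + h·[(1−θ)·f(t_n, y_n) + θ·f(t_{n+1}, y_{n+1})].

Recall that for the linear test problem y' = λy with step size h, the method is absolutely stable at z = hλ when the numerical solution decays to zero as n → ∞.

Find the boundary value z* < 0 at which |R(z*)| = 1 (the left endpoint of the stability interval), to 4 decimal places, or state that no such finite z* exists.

On y'=λy, z=hλ:
  y_{n+1} = y_n + z·[3/4·y_n + 1/4·y_{n+1}] ⇒ (1 − 1/4z)y_{n+1} = (1 + 3/4z)y_n
  ⇒ R(z) = (1 + 3/4z)/(1 − 1/4z).

Boundary: |R(x)|=1, x<0.
x=-1.76: |R|=0.2222
R=−1: 1+3/4x = −1+1/4x ⇒ -1/2x=2 ⇒ x=2/(-1/2)=-4.0000
Confirm numerically:
  x=-3.352: |R|=0.82372 <1
  x=-3.255: |R|=0.79462 <1
  x=-3.044: |R|=0.72856 <1
  x=-2.704: |R|=0.61337 <1
  x=-4.420: |R|=1.09976 >1
  x=-4.399: |R|=1.09501 >1
Stable set (-4.0000, 0).

left endpoint -4.0000.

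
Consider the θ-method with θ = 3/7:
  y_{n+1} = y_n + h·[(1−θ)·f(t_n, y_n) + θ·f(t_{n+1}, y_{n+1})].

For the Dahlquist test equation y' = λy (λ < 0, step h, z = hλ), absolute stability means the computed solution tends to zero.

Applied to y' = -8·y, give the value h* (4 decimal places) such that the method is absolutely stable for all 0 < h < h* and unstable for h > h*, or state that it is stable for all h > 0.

(-14.0000,0); λ=-8 ⇒ h* = (14)/8 = 1.7500.

Set f=λy, z=hλ:
  y_{n+1} = y_n + z·[4/7·y_n + 3/7·y_{n+1}] ⇒ (1 − 3/7z)y_{n+1} = (1 + 4/7z)y_n
  ⇒ R(z) = (1 + 4/7z)/(1 − 3/7z).

Boundary: |R(x)|=1, x<0.
x=-0.46: |R|=0.6158
R=−1: 1+4/7x = −1+3/7x ⇒ -1/7x=2 ⇒ x=2/(-1/7)=-14.0000
Confirm numerically:
  x=-13.663: |R|=0.99298 <1
  x=-12.161: |R|=0.95771 <1
  x=-7.418: |R|=0.77501 <1
  x=-14.496: |R|=1.00982 >1
  x=-14.188: |R|=1.00379 >1
So |R|<1 on (-14.0000, 0).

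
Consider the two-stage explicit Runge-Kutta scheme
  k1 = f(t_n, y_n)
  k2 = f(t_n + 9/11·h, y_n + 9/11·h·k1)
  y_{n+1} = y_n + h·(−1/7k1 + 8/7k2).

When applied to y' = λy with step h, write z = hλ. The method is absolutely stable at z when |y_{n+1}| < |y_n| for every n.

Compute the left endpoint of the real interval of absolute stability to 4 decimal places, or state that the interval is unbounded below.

z* = -1.0694.

Test eqn y'=λy, z=hλ:
  k1=λy_n ⇒ h·k1=z·y_n;  k2=λ(1+9/11z)y_n ⇒ h·k2=z(1+9/11z)y_n
  y_{n+1}/y_n = 1 − 1/7z + 8/7z(1+9/11z) = 1 + z + 72/77z²
  ⇒ R(z) = 1 + z + 72/77z².

Boundary: |R(x)|=1, x<0.
x=-0.37: |R|=0.7580
R=1: x+72/77x²=0 ⇒ x=−77/72=-1.0694; min R=1−1/(4·72/77)=0.7326>−1
Confirm numerically:
  x=-0.974: |R|=0.91307 <1
  x=-0.883: |R|=0.84606 <1
  x=-0.719: |R|=0.76439 <1
  x=-1.568: |R|=1.73097 >1
  x=-1.348: |R|=1.35111 >1
Interval (-1.0694, 0).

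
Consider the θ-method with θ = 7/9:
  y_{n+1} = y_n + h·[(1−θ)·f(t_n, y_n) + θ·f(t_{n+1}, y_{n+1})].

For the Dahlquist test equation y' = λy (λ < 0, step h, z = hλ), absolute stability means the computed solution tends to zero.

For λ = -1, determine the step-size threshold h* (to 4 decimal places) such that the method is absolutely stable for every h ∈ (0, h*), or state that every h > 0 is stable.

On y'=λy, z=hλ:
  y_{n+1} = y_n + z·[2/9·y_n + 7/9·y_{n+1}] ⇒ (1 − 7/9z)y_{n+1} = (1 + 2/9z)y_n
  Hence R(z) = (1 + 2/9z)/(1 − 7/9z).

Boundary: |R(x)|=1, x<0.
x=-0.81: |R|=0.5031
x=-2: |R|=0.2174
x=-10: |R|=0.1392
x=-100: |R|=0.2694
θ=7/9≥1/2 ⇒ |1+2/9x|<|1−7/9x| ∀x<0 ⇒ stable on all of ℝ⁻.

interval (−∞, 0). Any h>0 works for λ=-1.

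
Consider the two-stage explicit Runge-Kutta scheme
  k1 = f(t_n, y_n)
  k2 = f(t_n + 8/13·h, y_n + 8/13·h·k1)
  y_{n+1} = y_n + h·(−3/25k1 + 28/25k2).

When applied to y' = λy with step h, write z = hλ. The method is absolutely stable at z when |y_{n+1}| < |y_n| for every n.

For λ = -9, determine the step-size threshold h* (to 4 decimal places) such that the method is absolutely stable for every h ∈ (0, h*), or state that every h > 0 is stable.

On y'=λy, z=hλ:
  k1=λy_n ⇒ h·k1=z·y_n;  k2=λ(1+8/13z)y_n ⇒ h·k2=z(1+8/13z)y_n
  y_{n+1}/y_n = 1 − 3/25z + 28/25z(1+8/13z) = 1 + z + 224/325z²
  R(z) = 1 + z + 224/325z².

Solve |R(x)|<1 on ℝ⁻.
x=-1.06: |R|=0.7144
R=1: x+224/325x²=0 ⇒ x=−325/224=-1.4509; min R=1−1/(4·224/325)=0.6373>−1
Confirm numerically:
  x=-0.743: |R|=0.63749 <1
  x=-0.668: |R|=0.63955 <1
  x=-0.612: |R|=0.64615 <1
  x=-1.915: |R|=1.61256 >1
  x=-1.546: |R|=1.10134 >1
  x=-1.543: |R|=1.09795 >1
Stable set (-1.4509, 0).

(-1.4509,0); λ=-9 ⇒ h* = (325/224)/9 = 0.1612.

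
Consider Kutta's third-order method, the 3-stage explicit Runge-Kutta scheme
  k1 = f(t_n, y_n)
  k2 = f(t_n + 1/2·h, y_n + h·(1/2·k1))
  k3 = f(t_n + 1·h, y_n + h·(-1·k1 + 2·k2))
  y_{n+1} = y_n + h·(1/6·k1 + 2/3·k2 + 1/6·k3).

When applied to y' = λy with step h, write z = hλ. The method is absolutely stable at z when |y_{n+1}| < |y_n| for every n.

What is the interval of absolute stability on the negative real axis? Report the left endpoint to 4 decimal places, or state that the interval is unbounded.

Set f=λy, z=hλ:
  order 3, 3-stage ⇒ R(z)=1+z+z^2/2+z^3/6
  (e.g. R(-1.56)=0.02406, |R|=0.02406)

Find x<0 with |R(x)|<1.
x=-1.56: |R|=0.0241
|R(-2.02)|=0.3535 |R(-1.33)|=0.1623 |R(-1.06)|=0.3033
Bisect:
  x_lo=-3.3156 |R|=2.8940  x_hi=-0.2005 |R|=0.8183
  mid=-1.75807 |R|=0.11831 →hi
  mid=-2.53686 |R|=1.04009 →lo
  mid=-2.14747 |R|=0.49221 →hi
  mid=-2.34216 |R|=0.74071 →hi
  mid=-2.43951 |R|=0.88358 →hi
  mid=-2.48819 |R|=0.96007 →hi
  mid=-2.51252 |R|=0.99963 →hi
  mid=-2.52469 |R|=1.01975 →lo
  ...
  [-2.51290,-2.51271] ⇒ x*=-2.5127
So |R|<1 on (-2.5127, 0).

(-2.5127, 0).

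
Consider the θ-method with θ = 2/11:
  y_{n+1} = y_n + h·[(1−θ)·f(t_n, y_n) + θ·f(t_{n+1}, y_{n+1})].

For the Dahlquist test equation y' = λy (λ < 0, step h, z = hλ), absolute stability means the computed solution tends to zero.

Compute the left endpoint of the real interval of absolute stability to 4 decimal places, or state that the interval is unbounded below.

left endpoint -3.1429.

Test eqn y'=λy, z=hλ:
  y_{n+1} = y_n + z·[9/11·y_n + 2/11·y_{n+1}] ⇒ (1 − 2/11z)y_{n+1} = (1 + 9/11z)y_n
  Hence R(z) = (1 + 9/11z)/(1 − 2/11z).

Find x<0 with |R(x)|<1.
x=-0.39: |R|=0.6358
R=−1: 1+9/11x = −1+2/11x ⇒ -7/11x=2 ⇒ x=2/(-7/11)=-3.1429
Confirm numerically:
  x=-2.819: |R|=0.86375 <1
  x=-2.401: |R|=0.67137 <1
  x=-1.345: |R|=0.08072 <1
  x=-1.290: |R|=0.04492 <1
  x=-3.254: |R|=1.04444 >1
  x=-3.210: |R|=1.02698 >1
  x=-3.197: |R|=1.02179 >1
Stable set (-3.1429, 0).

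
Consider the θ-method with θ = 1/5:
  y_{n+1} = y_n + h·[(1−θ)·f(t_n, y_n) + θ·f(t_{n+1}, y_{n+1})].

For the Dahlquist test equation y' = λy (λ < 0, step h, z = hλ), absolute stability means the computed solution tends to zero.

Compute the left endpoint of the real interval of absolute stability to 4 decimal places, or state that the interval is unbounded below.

Test eqn y'=λy, z=hλ:
  y_{n+1} = y_n + z·[4/5·y_n + 1/5·y_{n+1}] ⇒ (1 − 1/5z)y_{n+1} = (1 + 4/5z)y_n
  Hence R(z) = (1 + 4/5z)/(1 − 1/5z).

Boundary: |R(x)|=1, x<0.
x=-1.07: |R|=0.1186
R=−1: 1+4/5x = −1+1/5x ⇒ -3/5x=2 ⇒ x=2/(-3/5)=-3.3333
Confirm numerically:
  x=-2.393: |R|=0.61842 <1
  x=-2.178: |R|=0.51714 <1
  x=-1.779: |R|=0.31214 <1
  x=-3.630: |R|=1.10313 >1
  x=-3.356: |R|=1.00814 >1
So |R|<1 on (-3.3333, 0).

z* = -3.3333.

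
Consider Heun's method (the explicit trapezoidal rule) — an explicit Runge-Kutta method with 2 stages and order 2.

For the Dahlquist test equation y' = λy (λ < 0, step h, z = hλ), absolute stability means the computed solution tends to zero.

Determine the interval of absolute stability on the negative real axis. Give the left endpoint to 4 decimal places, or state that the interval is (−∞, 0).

Set f=λy, z=hλ:
  order 2, 2-stage ⇒ R(z)=1+z+z^2/2
  (e.g. R(-0.71)=0.54205, |R|=0.54205)

Find x<0 with |R(x)|<1.
x=-0.71: |R|=0.5421
|R(-1.92)|=0.9232 |R(-1.33)|=0.5544 |R(-0.69)|=0.5481
Bisect:
  x_lo=-2.4899 |R|=1.6099  x_hi=-0.1627 |R|=0.8505
  mid=-1.32632 |R|=0.55324 →hi
  mid=-1.90810 |R|=0.91233 →hi
  mid=-2.19900 |R|=1.21880 →lo
  mid=-2.05355 |R|=1.05499 →lo
  mid=-1.98083 |R|=0.98101 →hi
  mid=-2.01719 |R|=1.01734 →lo
  mid=-1.99901 |R|=0.99901 →hi
  mid=-2.00810 |R|=1.00813 →lo
  mid=-2.00355 |R|=1.00356 →lo
  mid=-2.00128 |R|=1.00128 →lo
  ...
  [-2.00000,-1.99986] ⇒ x*=-2.0000
So |R|<1 on (-2.0000, 0).

(-2.0000, 0).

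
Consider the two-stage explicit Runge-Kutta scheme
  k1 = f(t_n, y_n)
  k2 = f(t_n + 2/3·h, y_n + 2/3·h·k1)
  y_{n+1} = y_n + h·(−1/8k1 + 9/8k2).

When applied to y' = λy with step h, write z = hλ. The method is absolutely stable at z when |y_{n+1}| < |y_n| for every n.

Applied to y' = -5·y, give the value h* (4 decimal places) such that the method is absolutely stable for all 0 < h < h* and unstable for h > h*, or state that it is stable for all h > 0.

(-1.3333,0); λ=-5 ⇒ h* = (4/3)/5 = 0.2667.

Test eqn y'=λy, z=hλ:
  k1=λy_n ⇒ h·k1=z·y_n;  k2=λ(1+2/3z)y_n ⇒ h·k2=z(1+2/3z)y_n
  y_{n+1}/y_n = 1 − 1/8z + 9/8z(1+2/3z) = 1 + z + 3/4z²
  Hence R(z) = 1 + z + 3/4z².

Find x<0 with |R(x)|<1.
x=-0.7: |R|=0.6675
R=1: x+3/4x²=0 ⇒ x=−4/3=-1.3333; min R=1−1/(4·3/4)=0.6667>−1
Confirm numerically:
  x=-1.193: |R|=0.87444 <1
  x=-1.096: |R|=0.80491 <1
  x=-1.068: |R|=0.78747 <1
  x=-0.637: |R|=0.66733 <1
  x=-1.722: |R|=1.50196 >1
  x=-1.517: |R|=1.20897 >1
  x=-1.423: |R|=1.09570 >1
Interval (-1.3333, 0).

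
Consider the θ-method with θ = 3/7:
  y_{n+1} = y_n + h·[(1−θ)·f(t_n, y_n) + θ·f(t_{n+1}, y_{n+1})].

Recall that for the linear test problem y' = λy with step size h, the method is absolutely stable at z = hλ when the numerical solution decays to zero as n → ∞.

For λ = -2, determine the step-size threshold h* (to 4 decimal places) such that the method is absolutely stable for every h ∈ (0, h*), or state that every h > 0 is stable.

Test eqn y'=λy, z=hλ:
  y_{n+1} = y_n + z·[4/7·y_n + 3/7·y_{n+1}] ⇒ (1 − 3/7z)y_{n+1} = (1 + 4/7z)y_n
  so R(z) = (1 + 4/7z)/(1 − 3/7z).

Solve |R(x)|<1 on ℝ⁻.
x=-1.7: |R|=0.0165
R=−1: 1+4/7x = −1+3/7x ⇒ -1/7x=2 ⇒ x=2/(-1/7)=-14.0000
Confirm numerically:
  x=-13.623: |R|=0.99212 <1
  x=-7.004: |R|=0.75025 <1
  x=-5.875: |R|=0.67005 <1
  x=-14.539: |R|=1.01065 >1
  x=-14.529: |R|=1.01046 >1
  x=-14.085: |R|=1.00173 >1
So |R|<1 on (-14.0000, 0).

(-14.0000,0); λ=-2 ⇒ h* = (14)/2 = 7.0000.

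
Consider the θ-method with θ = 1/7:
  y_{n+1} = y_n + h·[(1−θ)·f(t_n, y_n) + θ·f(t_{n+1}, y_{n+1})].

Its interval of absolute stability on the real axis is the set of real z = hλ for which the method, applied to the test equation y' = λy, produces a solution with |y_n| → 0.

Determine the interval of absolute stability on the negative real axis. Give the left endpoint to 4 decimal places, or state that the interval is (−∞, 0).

z∈(-2.8000,0).

On y'=λy, z=hλ:
  y_{n+1} = y_n + z·[6/7·y_n + 1/7·y_{n+1}] ⇒ (1 − 1/7z)y_{n+1} = (1 + 6/7z)y_n
  R(z) = (1 + 6/7z)/(1 − 1/7z).

Boundary: |R(x)|=1, x<0.
x=-0.73: |R|=0.3389
R=−1: 1+6/7x = −1+1/7x ⇒ -5/7x=2 ⇒ x=2/(-5/7)=-2.8000
Confirm numerically:
  x=-2.571: |R|=0.88037 <1
  x=-2.447: |R|=0.81317 <1
  x=-1.954: |R|=0.52759 <1
  x=-1.581: |R|=0.28971 <1
  x=-3.196: |R|=1.19419 >1
  x=-3.075: |R|=1.13648 >1
  x=-2.829: |R|=1.01475 >1
Stable set (-2.8000, 0).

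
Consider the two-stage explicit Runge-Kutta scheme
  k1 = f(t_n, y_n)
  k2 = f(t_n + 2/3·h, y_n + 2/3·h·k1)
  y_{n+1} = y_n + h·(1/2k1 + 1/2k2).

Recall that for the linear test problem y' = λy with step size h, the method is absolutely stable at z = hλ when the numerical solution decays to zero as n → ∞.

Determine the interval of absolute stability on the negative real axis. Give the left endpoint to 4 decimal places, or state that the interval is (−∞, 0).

On y'=λy, z=hλ:
  k1=λy_n ⇒ h·k1=z·y_n;  k2=λ(1+2/3z)y_n ⇒ h·k2=z(1+2/3z)y_n
  y_{n+1}/y_n = 1 + 1/2z + 1/2z(1+2/3z) = 1 + z + 1/3z²
  so R(z) = 1 + z + 1/3z².

Find x<0 with |R(x)|<1.
x=-0.82: |R|=0.4041
R=1: x+1/3x²=0 ⇒ x=−3=-3.0000; min R=1−1/(4·1/3)=0.2500>−1
Confirm numerically:
  x=-2.365: |R|=0.49941 <1
  x=-2.252: |R|=0.43850 <1
  x=-1.580: |R|=0.25213 <1
  x=-3.527: |R|=1.61958 >1
  x=-3.235: |R|=1.25341 >1
  x=-3.157: |R|=1.16522 >1
Interval (-3.0000, 0).

(-3.0000, 0).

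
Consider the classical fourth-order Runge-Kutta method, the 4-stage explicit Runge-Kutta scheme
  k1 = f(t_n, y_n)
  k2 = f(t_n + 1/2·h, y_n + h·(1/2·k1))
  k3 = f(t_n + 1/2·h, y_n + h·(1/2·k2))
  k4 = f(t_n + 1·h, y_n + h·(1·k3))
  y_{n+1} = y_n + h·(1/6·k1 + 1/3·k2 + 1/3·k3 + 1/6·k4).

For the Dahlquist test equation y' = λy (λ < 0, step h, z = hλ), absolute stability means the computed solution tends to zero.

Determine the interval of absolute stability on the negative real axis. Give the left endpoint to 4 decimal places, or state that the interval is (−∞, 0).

z∈(-2.7853,0).

On y'=λy, z=hλ:
  order 4, 4-stage ⇒ R(z)=1+z+z^2/2+z^3/6+z^4/24
  (e.g. R(-0.51)=0.60076, |R|=0.60076)

Solve |R(x)|<1 on ℝ⁻.
x=-0.51: |R|=0.6008
|R(-1.99)|=0.3300 |R(-1.29)|=0.2997 |R(-0.69)|=0.5027
Bisect:
  x_lo=-3.3048 |R|=2.1107  x_hi=-0.2457 |R|=0.7822
  mid=-1.77526 |R|=0.28189 →hi
  mid=-2.54005 |R|=0.68898 →hi
  mid=-2.92245 |R|=1.22726 →lo
  mid=-2.73125 |R|=0.92153 →hi
  mid=-2.82685 |R|=1.06448 →lo
  mid=-2.77905 |R|=0.99063 →hi
  mid=-2.80295 |R|=1.02695 →lo
  mid=-2.79100 |R|=1.00864 →lo
  mid=-2.78503 |R|=0.99960 →hi
  ...
  [-2.78540,-2.78521] ⇒ x*=-2.7853
Interval (-2.7853, 0).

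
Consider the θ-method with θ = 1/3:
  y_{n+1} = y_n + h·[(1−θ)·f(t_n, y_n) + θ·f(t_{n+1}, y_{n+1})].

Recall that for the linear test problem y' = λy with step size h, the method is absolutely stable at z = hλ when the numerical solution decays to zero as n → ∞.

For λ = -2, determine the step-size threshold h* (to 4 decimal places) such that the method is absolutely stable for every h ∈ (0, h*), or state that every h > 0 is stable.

Set f=λy, z=hλ:
  y_{n+1} = y_n + z·[2/3·y_n + 1/3·y_{n+1}] ⇒ (1 − 1/3z)y_{n+1} = (1 + 2/3z)y_n
  Hence R(z) = (1 + 2/3z)/(1 − 1/3z).

Need |R(x)|<1, x<0.
x=-1.68: |R|=0.0769
R=−1: 1+2/3x = −1+1/3x ⇒ -1/3x=2 ⇒ x=2/(-1/3)=-6.0000
Confirm numerically:
  x=-5.578: |R|=0.95080 <1
  x=-5.161: |R|=0.89719 <1
  x=-4.427: |R|=0.78821 <1
  x=-3.995: |R|=0.71337 <1
  x=-6.217: |R|=1.02354 >1
  x=-6.047: |R|=1.00520 >1
So |R|<1 on (-6.0000, 0).

(-6.0000,0); λ=-2 ⇒ h* = (6)/2 = 3.0000.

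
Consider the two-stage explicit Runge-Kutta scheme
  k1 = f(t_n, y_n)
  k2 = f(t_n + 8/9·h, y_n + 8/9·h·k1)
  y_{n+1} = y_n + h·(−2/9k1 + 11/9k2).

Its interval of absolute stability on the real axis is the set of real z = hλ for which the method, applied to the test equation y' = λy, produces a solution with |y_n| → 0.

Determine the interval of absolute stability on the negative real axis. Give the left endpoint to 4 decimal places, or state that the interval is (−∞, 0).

Set f=λy, z=hλ:
  k1=λy_n ⇒ h·k1=z·y_n;  k2=λ(1+8/9z)y_n ⇒ h·k2=z(1+8/9z)y_n
  y_{n+1}/y_n = 1 − 2/9z + 11/9z(1+8/9z) = 1 + z + 88/81z²
  so R(z) = 1 + z + 88/81z².

Boundary: |R(x)|=1, x<0.
x=-1.24: |R|=1.4305
R=1: x+88/81x²=0 ⇒ x=−81/88=-0.9205; min R=1−1/(4·88/81)=0.7699>−1
Confirm numerically:
  x=-0.808: |R|=0.90128 <1
  x=-0.654: |R|=0.81068 <1
  x=-0.380: |R|=0.77688 <1
  x=-1.341: |R|=1.61269 >1
  x=-1.225: |R|=1.40531 >1
  x=-1.068: |R|=1.17120 >1
Interval (-0.9205, 0).

(-0.9205, 0).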